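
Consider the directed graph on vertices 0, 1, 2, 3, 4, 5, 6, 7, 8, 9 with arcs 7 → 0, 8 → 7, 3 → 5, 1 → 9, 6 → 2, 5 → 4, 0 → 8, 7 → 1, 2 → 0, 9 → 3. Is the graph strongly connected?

There is no directed path from 1 to 6, so the graph is not strongly connected.

No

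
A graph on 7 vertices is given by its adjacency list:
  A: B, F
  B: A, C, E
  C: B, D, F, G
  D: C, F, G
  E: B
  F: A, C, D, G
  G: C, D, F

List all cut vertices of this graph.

B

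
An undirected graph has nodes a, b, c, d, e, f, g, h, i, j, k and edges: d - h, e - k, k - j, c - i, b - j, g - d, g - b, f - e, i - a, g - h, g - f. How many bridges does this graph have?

2

The edges on the cycle g-d-h-g are not bridges since each lies on that cycle.
But removing c - i disconnects c from i; removing i - a disconnects i from a — these are bridges.
That makes 2 bridges.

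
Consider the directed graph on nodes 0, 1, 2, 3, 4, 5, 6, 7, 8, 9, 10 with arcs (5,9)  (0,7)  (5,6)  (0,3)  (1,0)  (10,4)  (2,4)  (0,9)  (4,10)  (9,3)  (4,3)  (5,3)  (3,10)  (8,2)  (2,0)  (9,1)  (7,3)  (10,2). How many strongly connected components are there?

4

{0, 1, 2, 3, 4, 7, 9, 10} are all mutually reachable — one SCC of size 8.
{8} is an SCC by itself.
{5} is an SCC by itself.
{6} is an SCC by itself.
That gives 4 strongly connected components.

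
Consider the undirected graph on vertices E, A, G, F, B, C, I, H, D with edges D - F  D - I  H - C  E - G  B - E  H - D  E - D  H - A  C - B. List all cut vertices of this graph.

D, E, H

Removing D increases the component count from 1 to 3, so D is a cut vertex.
Removing E increases the component count from 1 to 2, so E is a cut vertex.
Removing H increases the component count from 1 to 2, so H is a cut vertex.
By contrast removing I leaves 1 component; it is not a cut vertex. No other vertex is a cut vertex either.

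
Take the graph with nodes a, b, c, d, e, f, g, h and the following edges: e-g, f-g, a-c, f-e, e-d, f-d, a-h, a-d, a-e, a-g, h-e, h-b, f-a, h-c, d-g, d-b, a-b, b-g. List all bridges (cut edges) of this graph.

none

The edges on the cycle a-h-c-a are not bridges since each lies on that cycle.
Every edge lies on some cycle, so there are no bridges.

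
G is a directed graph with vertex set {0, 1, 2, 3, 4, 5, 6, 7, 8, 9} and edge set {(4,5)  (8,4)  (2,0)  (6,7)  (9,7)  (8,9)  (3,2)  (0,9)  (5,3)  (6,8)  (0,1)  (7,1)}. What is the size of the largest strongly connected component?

{2} is an SCC by itself.
{4} is an SCC by itself.
{0} is an SCC by itself.
{8} is an SCC by itself.
{9} is an SCC by itself.
(and 5 more singleton SCCs)
The largest has 1 vertex.

1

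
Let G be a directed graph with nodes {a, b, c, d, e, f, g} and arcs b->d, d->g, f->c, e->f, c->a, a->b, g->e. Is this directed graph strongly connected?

From f we can reach every vertex (a, b, c, d, e, f, g), and every vertex can reach f (a, b, c, d, e, f, g). So the whole graph is one strongly connected component.

Yes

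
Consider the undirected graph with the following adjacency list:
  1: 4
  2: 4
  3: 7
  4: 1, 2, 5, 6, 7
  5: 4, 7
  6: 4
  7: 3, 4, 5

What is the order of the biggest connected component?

Starting from 1 we can reach 1, 2, 3, 4, 5, 6, 7. That is one component of size 7.
The largest has 7 vertices.

7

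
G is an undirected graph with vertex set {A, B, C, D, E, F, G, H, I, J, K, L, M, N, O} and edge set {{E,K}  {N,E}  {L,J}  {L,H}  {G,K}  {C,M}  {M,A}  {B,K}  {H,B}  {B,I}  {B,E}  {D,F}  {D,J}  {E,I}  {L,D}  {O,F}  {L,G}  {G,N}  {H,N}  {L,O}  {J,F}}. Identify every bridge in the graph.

The edges on the cycle H-N-E-I-B-H are not bridges since each lies on that cycle.
But removing M-A disconnects M from A; removing C-M disconnects C from M — these are bridges.

A-M, C-M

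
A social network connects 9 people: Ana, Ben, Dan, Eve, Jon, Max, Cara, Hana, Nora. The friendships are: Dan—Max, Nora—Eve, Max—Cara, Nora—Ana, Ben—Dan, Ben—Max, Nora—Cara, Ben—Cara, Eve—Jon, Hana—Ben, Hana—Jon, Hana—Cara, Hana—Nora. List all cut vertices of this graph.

Nora

Removing Nora increases the component count from 1 to 2, so Nora is a cut vertex.
By contrast removing Dan leaves 1 component; it is not a cut vertex. No other vertex is a cut vertex either.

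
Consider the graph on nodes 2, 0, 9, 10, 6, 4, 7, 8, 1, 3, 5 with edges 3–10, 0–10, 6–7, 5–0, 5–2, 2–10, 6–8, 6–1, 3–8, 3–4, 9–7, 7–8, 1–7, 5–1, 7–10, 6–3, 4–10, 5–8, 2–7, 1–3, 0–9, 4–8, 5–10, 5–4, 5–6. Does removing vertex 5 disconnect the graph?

No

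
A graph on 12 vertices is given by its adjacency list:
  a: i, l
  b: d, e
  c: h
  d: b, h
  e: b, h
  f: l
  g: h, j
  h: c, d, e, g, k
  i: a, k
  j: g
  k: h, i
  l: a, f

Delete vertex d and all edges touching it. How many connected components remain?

With d gone, the remaining components are: {a, b, c, e, f, g, h, i, j, k, l}.
That is 1 component.

1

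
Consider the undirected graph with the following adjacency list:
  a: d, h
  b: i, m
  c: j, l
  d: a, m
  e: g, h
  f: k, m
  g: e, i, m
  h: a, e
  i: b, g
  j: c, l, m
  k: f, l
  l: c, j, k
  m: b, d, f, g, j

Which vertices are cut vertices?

Removing m increases the component count from 1 to 2, so m is a cut vertex.
By contrast removing j leaves 1 component; it is not a cut vertex. No other vertex is a cut vertex either.

m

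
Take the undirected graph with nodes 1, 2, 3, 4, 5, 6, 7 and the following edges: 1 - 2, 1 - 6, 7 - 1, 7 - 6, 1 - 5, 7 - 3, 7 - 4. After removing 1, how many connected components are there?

With 1 gone, the remaining components are: {2}; {5}; {3, 4, 6, 7}.
That is 3 components.

3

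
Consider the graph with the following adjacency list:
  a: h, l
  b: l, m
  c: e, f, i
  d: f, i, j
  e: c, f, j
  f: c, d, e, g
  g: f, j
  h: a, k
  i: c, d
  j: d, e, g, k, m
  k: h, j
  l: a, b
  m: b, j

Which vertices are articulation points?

j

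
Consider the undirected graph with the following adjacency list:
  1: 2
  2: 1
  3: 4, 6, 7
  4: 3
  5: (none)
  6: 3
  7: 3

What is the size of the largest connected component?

4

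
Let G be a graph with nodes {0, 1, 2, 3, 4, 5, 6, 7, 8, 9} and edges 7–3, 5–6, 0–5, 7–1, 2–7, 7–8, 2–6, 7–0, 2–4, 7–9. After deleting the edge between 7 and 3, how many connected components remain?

Before removal there is 1 component.
7–3 is a bridge — removing it separates 7's side from 3's side.
After removal: 2 components.

2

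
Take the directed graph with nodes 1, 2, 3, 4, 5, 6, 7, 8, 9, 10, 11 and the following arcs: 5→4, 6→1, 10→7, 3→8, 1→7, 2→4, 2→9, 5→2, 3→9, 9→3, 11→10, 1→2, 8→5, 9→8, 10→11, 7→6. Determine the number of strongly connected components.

{2, 3, 5, 8, 9} are all mutually reachable — one SCC of size 5.
{1, 6, 7} are all mutually reachable — one SCC of size 3.
{10, 11} are all mutually reachable — one SCC of size 2.
{4} is an SCC by itself.
That gives 4 strongly connected components.

4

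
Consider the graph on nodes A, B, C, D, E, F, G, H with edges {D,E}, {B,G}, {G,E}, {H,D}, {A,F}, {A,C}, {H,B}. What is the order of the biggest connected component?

Starting from A we can reach A, C, F. That is one component of size 3.
Starting from B we can reach B, D, E, G, H. That is one component of size 5.
The largest has 5 vertices.

5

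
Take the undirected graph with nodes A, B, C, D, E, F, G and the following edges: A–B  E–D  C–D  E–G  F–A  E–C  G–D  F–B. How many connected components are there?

Starting from A we can reach A, B, F. That is one component of size 3.
Starting from C we can reach C, D, E, G. That is one component of size 4.
Total: 2 components.

2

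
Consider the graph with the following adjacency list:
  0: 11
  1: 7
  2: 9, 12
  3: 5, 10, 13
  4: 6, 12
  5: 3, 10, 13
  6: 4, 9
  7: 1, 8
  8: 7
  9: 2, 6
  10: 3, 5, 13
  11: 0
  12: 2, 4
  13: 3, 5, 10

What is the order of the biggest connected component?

Starting from 0 we can reach 0, 11. That is one component of size 2.
Starting from 1 we can reach 1, 7, 8. That is one component of size 3.
Starting from 3 we can reach 3, 5, 10, 13. That is one component of size 4.
Starting from 2 we can reach 2, 4, 6, 9, 12. That is one component of size 5.
The largest has 5 vertices.

5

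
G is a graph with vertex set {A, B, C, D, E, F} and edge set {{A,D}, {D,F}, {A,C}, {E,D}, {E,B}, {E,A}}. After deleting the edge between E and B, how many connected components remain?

Before removal there is 1 component.
E—B is a bridge — removing it separates E's side from B's side.
After removal: 2 components.

2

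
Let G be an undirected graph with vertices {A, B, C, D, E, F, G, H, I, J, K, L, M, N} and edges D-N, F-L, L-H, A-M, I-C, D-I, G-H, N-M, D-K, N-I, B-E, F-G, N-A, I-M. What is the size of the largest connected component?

J is isolated — a component by itself.
Starting from B we can reach B, E. That is one component of size 2.
Starting from F we can reach F, G, H, L. That is one component of size 4.
Starting from A we can reach A, C, D, I, K, M, N. That is one component of size 7.
The largest has 7 vertices.

7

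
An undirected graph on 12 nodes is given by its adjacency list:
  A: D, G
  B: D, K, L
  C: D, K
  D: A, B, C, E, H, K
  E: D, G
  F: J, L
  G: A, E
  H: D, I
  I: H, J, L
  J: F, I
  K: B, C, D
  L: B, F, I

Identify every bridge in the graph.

none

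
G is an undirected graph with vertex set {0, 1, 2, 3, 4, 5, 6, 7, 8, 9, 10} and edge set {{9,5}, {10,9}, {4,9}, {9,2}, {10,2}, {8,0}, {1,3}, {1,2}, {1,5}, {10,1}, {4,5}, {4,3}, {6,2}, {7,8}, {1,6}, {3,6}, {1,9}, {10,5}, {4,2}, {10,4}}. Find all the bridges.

The edges on the cycle 10-1-3-6-2-10 are not bridges since each lies on that cycle.
But removing 7-8 disconnects 7 from 8; removing 8-0 disconnects 8 from 0 — these are bridges.

0-8, 7-8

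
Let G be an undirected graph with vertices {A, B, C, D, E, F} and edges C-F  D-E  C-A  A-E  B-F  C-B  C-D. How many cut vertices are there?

Removing C increases the component count from 1 to 2, so C is a cut vertex.
By contrast removing A leaves 1 component; it is not a cut vertex. No other vertex is a cut vertex either.

1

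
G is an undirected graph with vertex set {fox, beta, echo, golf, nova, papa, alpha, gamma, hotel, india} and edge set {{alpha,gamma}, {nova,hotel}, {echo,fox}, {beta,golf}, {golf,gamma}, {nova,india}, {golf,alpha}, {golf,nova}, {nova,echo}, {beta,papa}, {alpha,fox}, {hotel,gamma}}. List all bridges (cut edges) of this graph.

The edges on the cycle golf-nova-echo-fox-alpha-golf are not bridges since each lies on that cycle.
But removing beta—papa disconnects beta from papa; removing beta—golf disconnects beta from golf; removing india—nova disconnects india from nova — these are bridges.

beta-golf, beta-papa, india-nova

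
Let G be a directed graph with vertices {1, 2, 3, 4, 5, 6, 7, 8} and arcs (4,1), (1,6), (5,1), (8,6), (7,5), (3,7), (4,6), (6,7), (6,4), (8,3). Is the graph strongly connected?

No

There is no directed path from 4 to 3, so the graph is not strongly connected.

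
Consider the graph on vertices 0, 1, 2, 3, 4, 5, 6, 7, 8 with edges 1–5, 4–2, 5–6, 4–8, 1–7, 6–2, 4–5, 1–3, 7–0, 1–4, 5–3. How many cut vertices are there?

3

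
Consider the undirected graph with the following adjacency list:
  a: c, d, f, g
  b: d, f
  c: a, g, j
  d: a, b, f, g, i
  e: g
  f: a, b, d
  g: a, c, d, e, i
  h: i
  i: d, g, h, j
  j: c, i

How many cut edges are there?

2

The edges on the cycle g-c-j-i-g are not bridges since each lies on that cycle.
But removing i-h disconnects i from h; removing e-g disconnects e from g — these are bridges.
That makes 2 bridges.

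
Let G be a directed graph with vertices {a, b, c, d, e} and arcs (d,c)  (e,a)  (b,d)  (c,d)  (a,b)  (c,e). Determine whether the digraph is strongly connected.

From d we can reach every vertex (a, b, c, d, e), and every vertex can reach d (a, b, c, d, e). So the whole graph is one strongly connected component.

Yes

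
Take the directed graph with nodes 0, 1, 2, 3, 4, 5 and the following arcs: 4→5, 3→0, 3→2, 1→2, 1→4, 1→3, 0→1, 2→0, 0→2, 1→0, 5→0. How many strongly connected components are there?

1

{0, 1, 2, 3, 4, 5} are all mutually reachable — one SCC of size 6.
That gives 1 strongly connected component.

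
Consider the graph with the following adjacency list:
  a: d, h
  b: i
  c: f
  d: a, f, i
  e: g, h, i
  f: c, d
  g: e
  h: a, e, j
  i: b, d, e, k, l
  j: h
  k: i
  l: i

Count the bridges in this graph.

7

The edges on the cycle i-d-a-h-e-i are not bridges since each lies on that cycle.
But removing i-b disconnects i from b; removing h-j disconnects h from j; removing d-f disconnects d from f; removing i-l disconnects i from l — these are bridges.
In total 7 edges are bridges.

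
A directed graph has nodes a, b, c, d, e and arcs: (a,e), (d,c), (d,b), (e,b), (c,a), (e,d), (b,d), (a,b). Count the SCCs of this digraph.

1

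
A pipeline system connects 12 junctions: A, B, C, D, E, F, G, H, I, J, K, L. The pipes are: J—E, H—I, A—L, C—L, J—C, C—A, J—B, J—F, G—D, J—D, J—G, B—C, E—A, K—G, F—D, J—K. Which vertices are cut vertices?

J

Removing J increases the component count from 2 to 3, so J is a cut vertex.
By contrast removing D leaves 2 components; it is not a cut vertex. No other vertex is a cut vertex either.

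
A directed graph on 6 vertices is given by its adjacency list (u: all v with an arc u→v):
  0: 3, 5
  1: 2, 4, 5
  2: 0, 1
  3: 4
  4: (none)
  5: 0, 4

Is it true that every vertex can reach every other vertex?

No

There is no directed path from 3 to 5, so the graph is not strongly connected.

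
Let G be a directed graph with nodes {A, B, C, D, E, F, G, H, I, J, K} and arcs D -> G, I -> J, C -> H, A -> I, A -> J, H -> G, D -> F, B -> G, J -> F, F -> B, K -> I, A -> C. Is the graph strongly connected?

There is no directed path from I to C, so the graph is not strongly connected.

No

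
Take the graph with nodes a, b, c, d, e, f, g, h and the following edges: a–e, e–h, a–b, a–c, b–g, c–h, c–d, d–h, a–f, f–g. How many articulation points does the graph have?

1

Removing a increases the component count from 1 to 2, so a is a cut vertex.
By contrast removing c leaves 1 component; it is not a cut vertex. No other vertex is a cut vertex either.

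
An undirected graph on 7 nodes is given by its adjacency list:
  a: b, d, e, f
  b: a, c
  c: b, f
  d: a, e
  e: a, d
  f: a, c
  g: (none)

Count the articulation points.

1

Removing a increases the component count from 2 to 3, so a is a cut vertex.
By contrast removing b leaves 2 components; it is not a cut vertex. No other vertex is a cut vertex either.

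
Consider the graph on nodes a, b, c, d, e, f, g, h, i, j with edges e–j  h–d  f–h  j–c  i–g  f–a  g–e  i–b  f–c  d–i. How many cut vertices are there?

2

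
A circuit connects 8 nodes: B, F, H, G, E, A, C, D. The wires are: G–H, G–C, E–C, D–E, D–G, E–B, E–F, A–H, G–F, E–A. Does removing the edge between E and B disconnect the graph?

Removing E–B leaves no path between E and B: the component count goes from 1 to 2. So it is a bridge.

Yes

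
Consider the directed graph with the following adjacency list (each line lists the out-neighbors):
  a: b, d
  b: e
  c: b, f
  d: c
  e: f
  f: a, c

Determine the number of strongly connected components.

1

{a, b, c, d, e, f} are all mutually reachable — one SCC of size 6.
That gives 1 strongly connected component.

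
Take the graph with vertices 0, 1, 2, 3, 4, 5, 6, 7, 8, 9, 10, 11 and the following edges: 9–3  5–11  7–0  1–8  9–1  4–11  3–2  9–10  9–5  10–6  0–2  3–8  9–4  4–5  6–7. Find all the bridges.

The edges on the cycle 9-10-6-7-0-2-3-9 are not bridges since each lies on that cycle.
Every edge lies on some cycle, so there are no bridges.

none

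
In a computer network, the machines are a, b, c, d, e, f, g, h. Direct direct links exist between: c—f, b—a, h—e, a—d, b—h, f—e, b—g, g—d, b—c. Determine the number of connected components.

Starting from a we can reach a, b, c, d, e, f, g, h. That is one component of size 8.
Total: 1 component.

1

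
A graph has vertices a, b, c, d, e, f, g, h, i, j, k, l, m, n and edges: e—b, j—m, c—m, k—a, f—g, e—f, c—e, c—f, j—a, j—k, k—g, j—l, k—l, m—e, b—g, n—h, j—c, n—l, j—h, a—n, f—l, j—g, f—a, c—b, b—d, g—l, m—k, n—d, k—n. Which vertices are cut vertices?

none

Removing j, for instance, still leaves 2 components. No single vertex removal increases the component count — the graph has no articulation points.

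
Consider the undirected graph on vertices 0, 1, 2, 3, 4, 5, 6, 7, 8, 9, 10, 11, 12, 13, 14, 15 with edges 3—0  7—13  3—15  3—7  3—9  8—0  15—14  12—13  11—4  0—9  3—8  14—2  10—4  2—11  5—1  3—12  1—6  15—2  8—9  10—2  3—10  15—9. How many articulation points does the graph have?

Removing 1 increases the component count from 2 to 3, so 1 is a cut vertex.
Removing 3 increases the component count from 2 to 3, so 3 is a cut vertex.
By contrast removing 10 leaves 2 components; it is not a cut vertex. No other vertex is a cut vertex either.

2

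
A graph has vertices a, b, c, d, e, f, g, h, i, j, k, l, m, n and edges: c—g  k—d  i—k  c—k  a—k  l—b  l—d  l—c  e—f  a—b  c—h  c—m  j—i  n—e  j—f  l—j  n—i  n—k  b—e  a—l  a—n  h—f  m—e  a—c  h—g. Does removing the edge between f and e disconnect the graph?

After removing f—e, the path f-j-i-n-e still connects them, so the edge is not a bridge.

No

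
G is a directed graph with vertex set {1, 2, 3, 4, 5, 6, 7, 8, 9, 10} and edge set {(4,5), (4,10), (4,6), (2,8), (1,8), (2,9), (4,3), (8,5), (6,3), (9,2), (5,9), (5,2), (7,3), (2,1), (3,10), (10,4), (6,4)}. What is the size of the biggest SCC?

5

{1, 2, 5, 8, 9} are all mutually reachable — one SCC of size 5.
{3, 4, 6, 10} are all mutually reachable — one SCC of size 4.
{7} is an SCC by itself.
The largest has 5 vertices.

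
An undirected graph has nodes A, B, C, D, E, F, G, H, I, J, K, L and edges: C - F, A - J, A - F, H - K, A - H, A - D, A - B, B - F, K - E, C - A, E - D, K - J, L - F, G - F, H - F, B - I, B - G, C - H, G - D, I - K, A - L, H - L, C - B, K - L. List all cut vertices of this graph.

none

Removing L, for instance, still leaves 1 component. No single vertex removal increases the component count — the graph has no articulation points.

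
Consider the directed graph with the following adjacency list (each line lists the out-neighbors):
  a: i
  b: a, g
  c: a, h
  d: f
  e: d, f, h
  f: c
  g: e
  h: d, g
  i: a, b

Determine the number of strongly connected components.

{a, b, c, d, e, f, g, h, i} are all mutually reachable — one SCC of size 9.
That gives 1 strongly connected component.

1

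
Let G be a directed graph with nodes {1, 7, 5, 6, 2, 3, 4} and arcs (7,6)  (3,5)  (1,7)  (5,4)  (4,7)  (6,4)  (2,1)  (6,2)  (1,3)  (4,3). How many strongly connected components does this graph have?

{1, 2, 3, 4, 5, 6, 7} are all mutually reachable — one SCC of size 7.
That gives 1 strongly connected component.

1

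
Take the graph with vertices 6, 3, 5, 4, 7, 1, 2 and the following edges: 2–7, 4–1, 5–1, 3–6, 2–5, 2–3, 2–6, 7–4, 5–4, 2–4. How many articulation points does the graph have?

Removing 2 increases the component count from 1 to 2, so 2 is a cut vertex.
By contrast removing 3 leaves 1 component; it is not a cut vertex. No other vertex is a cut vertex either.

1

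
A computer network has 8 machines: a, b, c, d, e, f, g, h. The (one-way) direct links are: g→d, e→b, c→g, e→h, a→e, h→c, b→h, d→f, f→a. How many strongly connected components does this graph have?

{a, b, c, d, e, f, g, h} are all mutually reachable — one SCC of size 8.
That gives 1 strongly connected component.

1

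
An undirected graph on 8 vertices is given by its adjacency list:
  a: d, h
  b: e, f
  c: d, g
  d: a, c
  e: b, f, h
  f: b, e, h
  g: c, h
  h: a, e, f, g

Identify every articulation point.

Removing h increases the component count from 1 to 2, so h is a cut vertex.
By contrast removing g leaves 1 component; it is not a cut vertex. No other vertex is a cut vertex either.

h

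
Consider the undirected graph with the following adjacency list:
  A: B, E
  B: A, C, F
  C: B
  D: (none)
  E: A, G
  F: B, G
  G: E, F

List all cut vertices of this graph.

Removing B increases the component count from 2 to 3, so B is a cut vertex.
By contrast removing G leaves 2 components; it is not a cut vertex. No other vertex is a cut vertex either.

B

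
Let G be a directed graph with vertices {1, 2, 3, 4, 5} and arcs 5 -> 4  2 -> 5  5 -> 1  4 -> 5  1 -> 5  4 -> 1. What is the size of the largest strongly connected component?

3

{1, 4, 5} are all mutually reachable — one SCC of size 3.
{3} is an SCC by itself.
{2} is an SCC by itself.
The largest has 3 vertices.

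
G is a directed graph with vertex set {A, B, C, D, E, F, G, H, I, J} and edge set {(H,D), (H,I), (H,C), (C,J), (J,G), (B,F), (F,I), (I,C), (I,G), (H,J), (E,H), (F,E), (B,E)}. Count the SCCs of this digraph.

{C} is an SCC by itself.
{H} is an SCC by itself.
{I} is an SCC by itself.
{F} is an SCC by itself.
{A} is an SCC by itself.
(and 5 more singleton SCCs)
That gives 10 strongly connected components.

10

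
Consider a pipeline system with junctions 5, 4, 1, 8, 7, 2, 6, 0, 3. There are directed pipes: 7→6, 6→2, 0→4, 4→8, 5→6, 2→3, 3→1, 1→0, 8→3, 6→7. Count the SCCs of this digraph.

{0, 1, 3, 4, 8} are all mutually reachable — one SCC of size 5.
{6, 7} are all mutually reachable — one SCC of size 2.
{5} is an SCC by itself.
{2} is an SCC by itself.
That gives 4 strongly connected components.

4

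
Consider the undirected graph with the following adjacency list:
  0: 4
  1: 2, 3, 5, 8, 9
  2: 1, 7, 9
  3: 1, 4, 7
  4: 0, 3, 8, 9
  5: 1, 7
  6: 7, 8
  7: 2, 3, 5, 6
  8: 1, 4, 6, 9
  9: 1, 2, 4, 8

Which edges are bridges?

The edges on the cycle 1-3-7-6-8-1 are not bridges since each lies on that cycle.
But removing 0-4 disconnects 0 from 4 — this is a bridge.

0-4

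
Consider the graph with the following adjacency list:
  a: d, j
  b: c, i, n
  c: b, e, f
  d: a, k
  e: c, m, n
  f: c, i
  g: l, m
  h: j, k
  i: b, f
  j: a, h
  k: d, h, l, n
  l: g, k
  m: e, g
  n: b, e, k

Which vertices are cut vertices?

Removing k increases the component count from 1 to 2, so k is a cut vertex.
By contrast removing l leaves 1 component; it is not a cut vertex. No other vertex is a cut vertex either.

k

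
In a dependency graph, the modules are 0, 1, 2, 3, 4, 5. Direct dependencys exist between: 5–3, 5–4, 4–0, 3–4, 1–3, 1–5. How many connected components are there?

2 is isolated — a component by itself.
Starting from 0 we can reach 0, 1, 3, 4, 5. That is one component of size 5.
Total: 2 components.

2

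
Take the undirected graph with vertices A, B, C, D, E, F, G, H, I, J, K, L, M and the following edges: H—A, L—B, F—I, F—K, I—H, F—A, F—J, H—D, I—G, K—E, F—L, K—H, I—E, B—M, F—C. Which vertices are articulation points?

B, F, H, I, L

Removing B increases the component count from 1 to 2, so B is a cut vertex.
Removing F increases the component count from 1 to 4, so F is a cut vertex.
Removing H increases the component count from 1 to 2, so H is a cut vertex.
Likewise I, L are cut vertices.
By contrast removing C leaves 1 component; it is not a cut vertex. No other vertex is a cut vertex either.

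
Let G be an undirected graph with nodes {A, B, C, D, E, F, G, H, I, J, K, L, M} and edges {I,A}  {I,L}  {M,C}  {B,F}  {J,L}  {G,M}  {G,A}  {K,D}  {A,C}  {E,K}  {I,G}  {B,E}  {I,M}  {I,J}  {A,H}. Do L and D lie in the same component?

The component containing L is {A, C, G, H, I, J, L, M}, and D is not in it.

No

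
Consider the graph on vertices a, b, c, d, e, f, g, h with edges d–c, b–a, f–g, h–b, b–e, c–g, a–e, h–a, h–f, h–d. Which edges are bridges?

none

The edges on the cycle h-b-e-a-h are not bridges since each lies on that cycle.
Every edge lies on some cycle, so there are no bridges.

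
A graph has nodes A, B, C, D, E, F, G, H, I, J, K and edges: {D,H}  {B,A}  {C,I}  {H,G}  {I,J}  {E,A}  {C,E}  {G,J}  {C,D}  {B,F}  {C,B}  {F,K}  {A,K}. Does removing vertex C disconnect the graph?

Yes

Deleting C raises the number of components from 1 to 2, so C is a cut vertex.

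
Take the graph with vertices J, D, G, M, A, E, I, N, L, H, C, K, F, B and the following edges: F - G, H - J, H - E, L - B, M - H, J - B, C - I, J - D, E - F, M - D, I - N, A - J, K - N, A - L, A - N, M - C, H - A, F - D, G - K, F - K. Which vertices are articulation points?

none

Removing A, for instance, still leaves 1 component. No single vertex removal increases the component count — the graph has no articulation points.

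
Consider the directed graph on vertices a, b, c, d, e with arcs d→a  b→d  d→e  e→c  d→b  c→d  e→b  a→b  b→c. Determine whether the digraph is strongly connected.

From c we can reach every vertex (a, b, c, d, e), and every vertex can reach c (a, b, c, d, e). So the whole graph is one strongly connected component.

Yes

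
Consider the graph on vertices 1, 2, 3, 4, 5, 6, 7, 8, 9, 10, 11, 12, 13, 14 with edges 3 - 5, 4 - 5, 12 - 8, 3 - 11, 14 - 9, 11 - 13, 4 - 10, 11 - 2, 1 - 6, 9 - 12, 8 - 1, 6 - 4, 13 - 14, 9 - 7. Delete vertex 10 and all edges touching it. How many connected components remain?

1

With 10 gone, the remaining components are: {1, 2, 3, 4, 5, 6, 7, 8, 9, 11, 12, 13, 14}.
That is 1 component.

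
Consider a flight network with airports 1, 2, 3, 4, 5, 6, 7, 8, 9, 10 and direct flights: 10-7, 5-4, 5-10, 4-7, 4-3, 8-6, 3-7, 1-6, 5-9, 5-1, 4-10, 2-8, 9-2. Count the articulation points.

Removing 5 increases the component count from 1 to 2, so 5 is a cut vertex.
By contrast removing 4 leaves 1 component; it is not a cut vertex. No other vertex is a cut vertex either.

1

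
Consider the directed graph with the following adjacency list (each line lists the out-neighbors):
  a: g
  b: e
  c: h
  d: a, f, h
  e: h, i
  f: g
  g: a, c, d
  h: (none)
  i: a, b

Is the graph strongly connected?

No

There is no directed path from d to i, so the graph is not strongly connected.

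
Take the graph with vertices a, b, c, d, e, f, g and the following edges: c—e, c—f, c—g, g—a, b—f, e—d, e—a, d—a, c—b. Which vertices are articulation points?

Removing c increases the component count from 1 to 2, so c is a cut vertex.
By contrast removing f leaves 1 component; it is not a cut vertex. No other vertex is a cut vertex either.

c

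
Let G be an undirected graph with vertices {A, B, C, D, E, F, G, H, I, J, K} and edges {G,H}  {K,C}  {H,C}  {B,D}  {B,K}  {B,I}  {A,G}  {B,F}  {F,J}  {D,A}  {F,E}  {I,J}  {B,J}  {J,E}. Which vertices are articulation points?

Removing B increases the component count from 1 to 2, so B is a cut vertex.
By contrast removing F leaves 1 component; it is not a cut vertex. No other vertex is a cut vertex either.

B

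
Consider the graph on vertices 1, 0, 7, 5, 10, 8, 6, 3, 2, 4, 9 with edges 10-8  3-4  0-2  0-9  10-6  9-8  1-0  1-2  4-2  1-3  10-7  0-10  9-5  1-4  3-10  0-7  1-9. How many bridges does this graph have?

2

The edges on the cycle 1-3-10-0-1 are not bridges since each lies on that cycle.
But removing 10-6 disconnects 10 from 6; removing 9-5 disconnects 9 from 5 — these are bridges.
That makes 2 bridges.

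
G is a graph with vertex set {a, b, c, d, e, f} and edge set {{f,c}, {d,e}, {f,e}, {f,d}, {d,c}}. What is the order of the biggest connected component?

a is isolated — a component by itself.
b is isolated — a component by itself.
Starting from c we can reach c, d, e, f. That is one component of size 4.
The largest has 4 vertices.

4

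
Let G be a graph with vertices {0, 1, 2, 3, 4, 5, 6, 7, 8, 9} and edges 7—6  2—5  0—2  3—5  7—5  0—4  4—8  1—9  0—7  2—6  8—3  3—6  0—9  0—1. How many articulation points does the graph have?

Removing 0 increases the component count from 1 to 2, so 0 is a cut vertex.
By contrast removing 1 leaves 1 component; it is not a cut vertex. No other vertex is a cut vertex either.

1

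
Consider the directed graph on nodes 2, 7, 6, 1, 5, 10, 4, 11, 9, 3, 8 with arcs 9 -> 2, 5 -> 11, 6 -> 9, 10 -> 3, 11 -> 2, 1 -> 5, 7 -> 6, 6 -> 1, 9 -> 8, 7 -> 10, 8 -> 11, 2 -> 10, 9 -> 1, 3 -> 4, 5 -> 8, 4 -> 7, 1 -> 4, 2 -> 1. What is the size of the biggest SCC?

{1, 2, 3, 4, 5, 6, 7, 8, 9, 10, 11} are all mutually reachable — one SCC of size 11.
The largest has 11 vertices.

11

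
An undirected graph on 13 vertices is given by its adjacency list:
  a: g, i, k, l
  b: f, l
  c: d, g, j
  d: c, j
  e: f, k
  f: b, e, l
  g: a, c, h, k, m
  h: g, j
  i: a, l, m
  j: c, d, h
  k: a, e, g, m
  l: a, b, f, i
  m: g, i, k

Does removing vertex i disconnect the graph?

No

Deleting i leaves 1 component (was 1) (its neighbors a, l, m remain connected to each other), so i is not a cut vertex.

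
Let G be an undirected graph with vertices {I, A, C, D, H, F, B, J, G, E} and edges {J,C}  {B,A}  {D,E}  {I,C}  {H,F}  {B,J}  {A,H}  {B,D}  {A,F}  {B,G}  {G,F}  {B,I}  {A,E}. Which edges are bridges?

none

The edges on the cycle B-D-E-A-B are not bridges since each lies on that cycle.
Every edge lies on some cycle, so there are no bridges.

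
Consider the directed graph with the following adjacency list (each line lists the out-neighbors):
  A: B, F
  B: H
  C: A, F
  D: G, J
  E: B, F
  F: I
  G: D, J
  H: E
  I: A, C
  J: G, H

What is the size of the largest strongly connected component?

7

{A, B, C, E, F, H, I} are all mutually reachable — one SCC of size 7.
{D, G, J} are all mutually reachable — one SCC of size 3.
The largest has 7 vertices.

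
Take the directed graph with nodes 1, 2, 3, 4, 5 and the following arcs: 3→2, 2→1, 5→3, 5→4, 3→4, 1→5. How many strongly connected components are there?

2

{1, 2, 3, 5} are all mutually reachable — one SCC of size 4.
{4} is an SCC by itself.
That gives 2 strongly connected components.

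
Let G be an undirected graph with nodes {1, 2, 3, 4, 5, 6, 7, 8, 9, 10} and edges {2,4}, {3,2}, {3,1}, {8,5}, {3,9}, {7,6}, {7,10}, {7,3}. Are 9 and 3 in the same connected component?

From 9 we can reach 1, 2, 3, 4, 6, 7, 9, 10, which includes 3.

Yes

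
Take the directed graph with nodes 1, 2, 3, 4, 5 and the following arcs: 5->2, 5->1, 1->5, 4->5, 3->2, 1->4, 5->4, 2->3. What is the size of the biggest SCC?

{1, 4, 5} are all mutually reachable — one SCC of size 3.
{2, 3} are all mutually reachable — one SCC of size 2.
The largest has 3 vertices.

3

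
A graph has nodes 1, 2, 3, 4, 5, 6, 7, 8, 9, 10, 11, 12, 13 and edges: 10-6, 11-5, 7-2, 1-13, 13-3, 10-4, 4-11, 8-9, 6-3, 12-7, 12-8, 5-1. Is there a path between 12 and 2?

Yes

From 12 we can reach 2, 7, 8, 9, 12, which includes 2.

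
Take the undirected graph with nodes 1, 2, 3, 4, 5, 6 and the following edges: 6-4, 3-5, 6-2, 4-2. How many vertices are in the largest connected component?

1 is isolated — a component by itself.
Starting from 3 we can reach 3, 5. That is one component of size 2.
Starting from 2 we can reach 2, 4, 6. That is one component of size 3.
The largest has 3 vertices.

3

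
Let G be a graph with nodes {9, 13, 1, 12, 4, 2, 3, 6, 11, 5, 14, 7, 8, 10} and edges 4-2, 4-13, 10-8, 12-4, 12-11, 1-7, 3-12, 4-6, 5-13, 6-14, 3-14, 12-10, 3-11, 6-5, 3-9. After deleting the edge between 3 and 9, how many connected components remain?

3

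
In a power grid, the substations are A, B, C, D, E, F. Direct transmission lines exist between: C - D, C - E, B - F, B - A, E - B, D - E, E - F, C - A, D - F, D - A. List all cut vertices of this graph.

none

Removing E, for instance, still leaves 1 component. No single vertex removal increases the component count — the graph has no articulation points.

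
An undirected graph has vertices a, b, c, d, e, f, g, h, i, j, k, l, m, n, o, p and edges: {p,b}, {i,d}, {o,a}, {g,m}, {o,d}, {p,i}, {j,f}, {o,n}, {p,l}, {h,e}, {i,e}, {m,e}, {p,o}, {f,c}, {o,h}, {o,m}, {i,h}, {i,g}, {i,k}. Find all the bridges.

The edges on the cycle i-h-e-m-g-i are not bridges since each lies on that cycle.
But removing p-l disconnects p from l; removing p-b disconnects p from b; removing j-f disconnects j from f; removing k-i disconnects k from i — these are bridges.
In total 7 edges are bridges.

a-o, b-p, c-f, f-j, i-k, l-p, n-o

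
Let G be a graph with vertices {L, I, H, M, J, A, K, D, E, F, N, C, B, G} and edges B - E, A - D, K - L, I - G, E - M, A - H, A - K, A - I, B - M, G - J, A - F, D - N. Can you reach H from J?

From J we can reach A, D, F, G, H, I, J, K, L, N, which includes H.

Yes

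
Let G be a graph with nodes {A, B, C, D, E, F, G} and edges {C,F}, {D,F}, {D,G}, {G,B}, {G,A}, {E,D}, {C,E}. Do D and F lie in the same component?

From D we can reach A, B, C, D, E, F, G, which includes F.

Yes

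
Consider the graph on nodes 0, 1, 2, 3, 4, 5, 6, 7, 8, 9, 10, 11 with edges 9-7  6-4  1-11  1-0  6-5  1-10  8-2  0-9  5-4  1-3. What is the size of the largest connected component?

7

Starting from 2 we can reach 2, 8. That is one component of size 2.
Starting from 4 we can reach 4, 5, 6. That is one component of size 3.
Starting from 0 we can reach 0, 1, 3, 7, 9, 10, 11. That is one component of size 7.
The largest has 7 vertices.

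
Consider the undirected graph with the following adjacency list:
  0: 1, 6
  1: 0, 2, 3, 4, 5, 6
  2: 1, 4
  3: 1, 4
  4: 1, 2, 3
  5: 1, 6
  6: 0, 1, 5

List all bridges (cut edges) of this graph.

The edges on the cycle 1-3-4-1 are not bridges since each lies on that cycle.
Every edge lies on some cycle, so there are no bridges.

none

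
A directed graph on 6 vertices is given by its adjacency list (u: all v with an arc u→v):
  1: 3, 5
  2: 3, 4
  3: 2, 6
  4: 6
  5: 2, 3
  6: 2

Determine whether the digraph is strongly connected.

No

There is no directed path from 2 to 5, so the graph is not strongly connected.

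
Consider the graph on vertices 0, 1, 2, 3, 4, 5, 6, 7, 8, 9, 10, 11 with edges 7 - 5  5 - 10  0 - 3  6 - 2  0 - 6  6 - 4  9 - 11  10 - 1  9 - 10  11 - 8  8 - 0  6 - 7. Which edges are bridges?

0-3, 1-10, 2-6, 4-6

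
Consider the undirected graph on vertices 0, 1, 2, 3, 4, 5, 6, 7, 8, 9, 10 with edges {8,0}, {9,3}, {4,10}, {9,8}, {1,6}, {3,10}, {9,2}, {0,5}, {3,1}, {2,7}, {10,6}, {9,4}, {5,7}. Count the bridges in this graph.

0

The edges on the cycle 9-8-0-5-7-2-9 are not bridges since each lies on that cycle.
Every edge lies on some cycle, so there are no bridges.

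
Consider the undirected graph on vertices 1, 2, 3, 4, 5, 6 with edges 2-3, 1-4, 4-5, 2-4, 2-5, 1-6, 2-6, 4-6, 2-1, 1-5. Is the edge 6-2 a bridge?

No

After removing 6-2, the path 6-1-2 still connects them, so the edge is not a bridge.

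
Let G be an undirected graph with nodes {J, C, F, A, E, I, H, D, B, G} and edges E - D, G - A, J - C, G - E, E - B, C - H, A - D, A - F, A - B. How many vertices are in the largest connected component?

6

I is isolated — a component by itself.
Starting from C we can reach C, H, J. That is one component of size 3.
Starting from A we can reach A, B, D, E, F, G. That is one component of size 6.
The largest has 6 vertices.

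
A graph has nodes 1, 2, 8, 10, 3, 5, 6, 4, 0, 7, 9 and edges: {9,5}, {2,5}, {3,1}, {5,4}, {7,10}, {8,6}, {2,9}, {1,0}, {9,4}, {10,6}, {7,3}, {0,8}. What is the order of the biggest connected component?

7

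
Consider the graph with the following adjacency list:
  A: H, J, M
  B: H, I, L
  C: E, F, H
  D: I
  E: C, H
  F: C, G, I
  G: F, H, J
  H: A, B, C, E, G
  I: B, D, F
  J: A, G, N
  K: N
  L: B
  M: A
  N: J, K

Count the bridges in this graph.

The edges on the cycle H-E-C-H are not bridges since each lies on that cycle.
But removing A-M disconnects A from M; removing J-N disconnects J from N; removing I-D disconnects I from D; removing B-L disconnects B from L — these are bridges.
In total 5 edges are bridges.

5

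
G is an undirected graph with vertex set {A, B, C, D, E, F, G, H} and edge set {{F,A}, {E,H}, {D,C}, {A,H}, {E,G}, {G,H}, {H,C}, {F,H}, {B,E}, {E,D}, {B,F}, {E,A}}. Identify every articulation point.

none

Removing B, for instance, still leaves 1 component. No single vertex removal increases the component count — the graph has no articulation points.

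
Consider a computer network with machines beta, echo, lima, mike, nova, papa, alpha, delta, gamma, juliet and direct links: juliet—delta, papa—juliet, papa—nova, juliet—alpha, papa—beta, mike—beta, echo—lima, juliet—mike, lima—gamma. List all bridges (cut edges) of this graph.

The edges on the cycle papa-juliet-mike-beta-papa are not bridges since each lies on that cycle.
But removing juliet—alpha disconnects juliet from alpha; removing lima—gamma disconnects lima from gamma; removing lima—echo disconnects lima from echo; removing papa—nova disconnects papa from nova — these are bridges.
In total 5 edges are bridges.

alpha-juliet, delta-juliet, echo-lima, gamma-lima, nova-papa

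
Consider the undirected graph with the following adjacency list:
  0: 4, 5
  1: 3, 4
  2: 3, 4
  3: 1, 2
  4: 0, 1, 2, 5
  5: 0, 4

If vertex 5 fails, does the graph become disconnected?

Deleting 5 leaves 1 component (was 1) (its neighbors 0, 4 remain connected to each other), so 5 is not a cut vertex.

No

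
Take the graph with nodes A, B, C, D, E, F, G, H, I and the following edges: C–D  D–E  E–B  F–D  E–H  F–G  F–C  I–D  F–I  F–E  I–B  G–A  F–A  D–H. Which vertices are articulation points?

F

Removing F increases the component count from 1 to 2, so F is a cut vertex.
By contrast removing H leaves 1 component; it is not a cut vertex. No other vertex is a cut vertex either.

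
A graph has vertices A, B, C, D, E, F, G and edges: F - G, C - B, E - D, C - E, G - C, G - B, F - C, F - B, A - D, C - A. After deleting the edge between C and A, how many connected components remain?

1

C and A are still connected via C-E-D-A, so the component count stays at 1.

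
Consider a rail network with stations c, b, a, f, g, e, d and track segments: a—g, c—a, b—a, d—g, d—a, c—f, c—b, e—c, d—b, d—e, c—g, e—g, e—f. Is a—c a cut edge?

No

After removing a—c, the path a-g-c still connects them, so the edge is not a bridge.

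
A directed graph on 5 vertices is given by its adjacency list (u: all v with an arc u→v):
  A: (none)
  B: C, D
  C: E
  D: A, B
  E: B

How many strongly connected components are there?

2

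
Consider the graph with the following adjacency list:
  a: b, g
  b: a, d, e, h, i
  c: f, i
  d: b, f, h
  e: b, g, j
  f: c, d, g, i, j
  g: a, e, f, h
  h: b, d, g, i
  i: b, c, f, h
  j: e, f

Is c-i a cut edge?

After removing c-i, the path c-f-i still connects them, so the edge is not a bridge.

No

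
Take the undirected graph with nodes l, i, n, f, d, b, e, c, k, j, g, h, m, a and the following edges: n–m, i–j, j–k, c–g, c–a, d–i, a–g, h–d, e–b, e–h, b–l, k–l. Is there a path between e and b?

Yes

From e we can reach b, d, e, h, i, j, k, l, which includes b.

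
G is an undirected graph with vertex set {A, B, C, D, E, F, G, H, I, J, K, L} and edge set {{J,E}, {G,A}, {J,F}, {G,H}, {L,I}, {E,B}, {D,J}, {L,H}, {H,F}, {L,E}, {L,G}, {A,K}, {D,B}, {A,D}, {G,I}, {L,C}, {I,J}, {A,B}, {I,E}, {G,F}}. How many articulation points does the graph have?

2

Removing A increases the component count from 1 to 2, so A is a cut vertex.
Removing L increases the component count from 1 to 2, so L is a cut vertex.
By contrast removing I leaves 1 component; it is not a cut vertex. No other vertex is a cut vertex either.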